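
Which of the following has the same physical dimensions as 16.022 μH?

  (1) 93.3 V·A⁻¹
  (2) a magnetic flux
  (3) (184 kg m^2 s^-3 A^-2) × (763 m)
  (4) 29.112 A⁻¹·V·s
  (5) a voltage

Reference: H = V·s·A⁻¹ = kg·m²·s⁻²·A⁻².
Each option:
  (1) V·A⁻¹ = J·C⁻¹·A⁻¹ = kg·m²·s⁻³·A⁻²
  (2) [magnetic flux] = kg·m²·s⁻²·A⁻¹
  (3) [kg·m²·s⁻³·A⁻²] · [m] = kg·m³·s⁻³·A⁻²
  (4) V·s·A⁻¹ = J·C⁻¹·s·A⁻¹ = kg·m²·s⁻²·A⁻²  ← same
  (5) [voltage] = kg·m²·s⁻³·A⁻¹
Only (4) matches kg·m²·s⁻²·A⁻².

(4)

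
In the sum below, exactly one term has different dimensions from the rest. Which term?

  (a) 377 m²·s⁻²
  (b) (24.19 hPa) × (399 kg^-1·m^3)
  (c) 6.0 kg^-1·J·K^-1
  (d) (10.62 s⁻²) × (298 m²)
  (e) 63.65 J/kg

(c)

Work out the base dimensions of each:
  (a) m²·s⁻²
  (b) [kg·m⁻¹·s⁻²] · [kg⁻¹·m³] = m²·s⁻²
  (c) J·kg⁻¹·K⁻¹ = N·m·kg⁻¹·K⁻¹ = m²·s⁻²·K⁻¹
  (d) [s⁻²] · [m²] = m²·s⁻²
  (e) J·kg⁻¹ = N·m·kg⁻¹ = m²·s⁻²
All reduce to m²·s⁻² except (c), which is m²·s⁻²·K⁻¹.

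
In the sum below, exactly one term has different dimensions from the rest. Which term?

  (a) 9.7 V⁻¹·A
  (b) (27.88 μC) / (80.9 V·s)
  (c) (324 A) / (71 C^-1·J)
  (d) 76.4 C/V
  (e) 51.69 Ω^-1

Expand each in SI base units:
  (a) A·V⁻¹ = A·(J·C⁻¹)⁻¹ = kg⁻¹·m⁻²·s³·A²
  (b) [s·A] / [kg·m²·s⁻²·A⁻¹] = kg⁻¹·m⁻²·s³·A²
  (c) [A] / [kg·m²·s⁻³·A⁻¹] = kg⁻¹·m⁻²·s³·A²
  (d) C·V⁻¹ = s·A·(J·C⁻¹)⁻¹ = kg⁻¹·m⁻²·s⁴·A²
  (e) Ω⁻¹ = (V·A⁻¹)⁻¹ = kg⁻¹·m⁻²·s³·A²
All reduce to kg⁻¹·m⁻²·s³·A² except (d), which is kg⁻¹·m⁻²·s⁴·A².

(d)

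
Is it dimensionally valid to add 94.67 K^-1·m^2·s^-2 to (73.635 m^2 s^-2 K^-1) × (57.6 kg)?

No

Work out the base dimensions of each:
  94.67 K^-1·m^2·s^-2:  m²·s⁻²·K⁻¹
  (73.635 m^2 s^-2 K^-1) × (57.6 kg):  [m²·s⁻²·K⁻¹] · [kg] = kg·m²·s⁻²·K⁻¹
m²·s⁻²·K⁻¹ ≠ kg·m²·s⁻²·K⁻¹, so they cannot be added.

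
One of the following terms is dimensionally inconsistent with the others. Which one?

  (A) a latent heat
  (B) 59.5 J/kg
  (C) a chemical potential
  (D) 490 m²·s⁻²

(C)

Expand each in SI base units:
  (A) [latent heat] = m²·s⁻²
  (B) J·kg⁻¹ = N·m·kg⁻¹ = m²·s⁻²
  (C) [chemical potential] = kg·m²·s⁻²·mol⁻¹
  (D) m²·s⁻²
All reduce to m²·s⁻² except (C), which is kg·m²·s⁻²·mol⁻¹.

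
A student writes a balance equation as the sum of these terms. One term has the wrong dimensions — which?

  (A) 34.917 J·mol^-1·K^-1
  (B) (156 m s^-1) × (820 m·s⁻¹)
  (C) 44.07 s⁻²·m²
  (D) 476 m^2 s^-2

(A)

Expand each in SI base units:
  (A) J·mol⁻¹·K⁻¹ = N·m·mol⁻¹·K⁻¹ = kg·m²·s⁻²·K⁻¹·mol⁻¹
  (B) [m·s⁻¹] · [m·s⁻¹] = m²·s⁻²
  (C) m²·s⁻²
  (D) m²·s⁻²
All reduce to m²·s⁻² except (A), which is kg·m²·s⁻²·K⁻¹·mol⁻¹.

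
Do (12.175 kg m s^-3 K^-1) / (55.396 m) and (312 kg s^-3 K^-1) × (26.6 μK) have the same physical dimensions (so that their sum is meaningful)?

Reduce each to base SI dimensions:
  (12.175 kg m s^-3 K^-1) / (55.396 m):  [kg·m·s⁻³·K⁻¹] / [m] = kg·s⁻³·K⁻¹
  (312 kg s^-3 K^-1) × (26.6 μK):  [kg·s⁻³·K⁻¹] · [K] = kg·s⁻³
kg·s⁻³·K⁻¹ ≠ kg·s⁻³, so they cannot be added.

No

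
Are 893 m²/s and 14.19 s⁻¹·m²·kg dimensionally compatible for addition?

No

Expand each in SI base units:
  893 m²/s:  m²·s⁻¹
  14.19 s⁻¹·m²·kg:  kg·m²·s⁻¹
m²·s⁻¹ ≠ kg·m²·s⁻¹, so they cannot be added.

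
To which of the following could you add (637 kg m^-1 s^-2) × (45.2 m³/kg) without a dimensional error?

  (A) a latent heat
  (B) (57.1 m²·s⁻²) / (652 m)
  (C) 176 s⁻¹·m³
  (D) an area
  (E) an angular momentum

Reference: [kg·m⁻¹·s⁻²] · [kg⁻¹·m³] = m²·s⁻².
Each option:
  (A) [latent heat] = m²·s⁻²  ← same
  (B) [m²·s⁻²] / [m] = m·s⁻²
  (C) m³·s⁻¹
  (D) [area] = m²
  (E) [angular momentum] = kg·m²·s⁻¹
Only (A) matches m²·s⁻².

(A)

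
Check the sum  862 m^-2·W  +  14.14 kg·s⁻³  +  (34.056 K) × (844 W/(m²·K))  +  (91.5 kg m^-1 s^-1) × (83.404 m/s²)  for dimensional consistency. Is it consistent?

Yes

In SI base units:
  862 m^-2·W:  W·m⁻² = J·s⁻¹·m⁻² = kg·s⁻³
  14.14 kg·s⁻³:  kg·s⁻³
  (34.056 K) × (844 W/(m²·K)):  [K] · [kg·s⁻³·K⁻¹] = kg·s⁻³
  (91.5 kg m^-1 s^-1) × (83.404 m/s²):  [kg·m⁻¹·s⁻¹] · [m·s⁻²] = kg·s⁻³
Every term reduces to kg·s⁻³.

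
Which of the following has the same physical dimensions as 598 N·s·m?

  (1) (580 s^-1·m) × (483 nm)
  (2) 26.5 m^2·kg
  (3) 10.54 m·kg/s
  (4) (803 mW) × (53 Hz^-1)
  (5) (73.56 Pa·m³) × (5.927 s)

Reference: N·m·s = kg·m·s⁻²·m·s = kg·m²·s⁻¹.
Each option:
  (1) [m·s⁻¹] · [m] = m²·s⁻¹
  (2) kg·m²
  (3) kg·m·s⁻¹
  (4) [kg·m²·s⁻³] · [s] = kg·m²·s⁻²
  (5) [kg·m²·s⁻²] · [s] = kg·m²·s⁻¹  ← same
Only (5) matches kg·m²·s⁻¹.

(5)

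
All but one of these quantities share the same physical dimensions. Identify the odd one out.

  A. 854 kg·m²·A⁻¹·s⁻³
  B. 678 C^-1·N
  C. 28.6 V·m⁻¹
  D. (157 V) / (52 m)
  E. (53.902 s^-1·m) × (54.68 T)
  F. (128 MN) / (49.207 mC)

Reduce each to base SI dimensions:
  A. kg·m²·s⁻³·A⁻¹
  B. N·C⁻¹ = kg·m·s⁻²·(s·A)⁻¹ = kg·m·s⁻³·A⁻¹
  C. V·m⁻¹ = J·C⁻¹·m⁻¹ = kg·m·s⁻³·A⁻¹
  D. [kg·m²·s⁻³·A⁻¹] / [m] = kg·m·s⁻³·A⁻¹
  E. [m·s⁻¹] · [kg·s⁻²·A⁻¹] = kg·m·s⁻³·A⁻¹
  F. [kg·m·s⁻²] / [s·A] = kg·m·s⁻³·A⁻¹
All reduce to kg·m·s⁻³·A⁻¹ except A., which is kg·m²·s⁻³·A⁻¹.

A.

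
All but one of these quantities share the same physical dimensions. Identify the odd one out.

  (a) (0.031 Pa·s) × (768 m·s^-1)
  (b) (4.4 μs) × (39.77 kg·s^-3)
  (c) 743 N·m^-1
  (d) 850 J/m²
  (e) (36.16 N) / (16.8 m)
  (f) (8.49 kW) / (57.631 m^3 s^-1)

(f)

Dimensions:
  (a) [kg·m⁻¹·s⁻¹] · [m·s⁻¹] = kg·s⁻²
  (b) [s] · [kg·s⁻³] = kg·s⁻²
  (c) N·m⁻¹ = kg·m·s⁻²·m⁻¹ = kg·s⁻²
  (d) J·m⁻² = N·m·m⁻² = kg·s⁻²
  (e) [kg·m·s⁻²] / [m] = kg·s⁻²
  (f) [kg·m²·s⁻³] / [m³·s⁻¹] = kg·m⁻¹·s⁻²
All reduce to kg·s⁻² except (f), which is kg·m⁻¹·s⁻².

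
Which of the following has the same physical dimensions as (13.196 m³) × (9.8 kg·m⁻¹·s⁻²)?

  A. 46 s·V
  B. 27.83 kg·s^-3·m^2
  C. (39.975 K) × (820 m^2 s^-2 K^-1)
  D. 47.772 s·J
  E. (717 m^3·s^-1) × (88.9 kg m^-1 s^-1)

Reference: [m³] · [kg·m⁻¹·s⁻²] = kg·m²·s⁻².
Each option:
  A. V·s = J·C⁻¹·s = kg·m²·s⁻²·A⁻¹
  B. kg·m²·s⁻³
  C. [K] · [m²·s⁻²·K⁻¹] = m²·s⁻²
  D. J·s = N·m·s = kg·m²·s⁻¹
  E. [m³·s⁻¹] · [kg·m⁻¹·s⁻¹] = kg·m²·s⁻²  ← same
Only E. matches kg·m²·s⁻².

E.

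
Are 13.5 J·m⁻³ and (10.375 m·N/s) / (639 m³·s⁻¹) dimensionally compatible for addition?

Yes

Expand each in SI base units:
  13.5 J·m⁻³:  J·m⁻³ = N·m·m⁻³ = kg·m⁻¹·s⁻²
  (10.375 m·N/s) / (639 m³·s⁻¹):  [kg·m²·s⁻³] / [m³·s⁻¹] = kg·m⁻¹·s⁻²
Both are kg·m⁻¹·s⁻², so they have the same dimensions and can be added.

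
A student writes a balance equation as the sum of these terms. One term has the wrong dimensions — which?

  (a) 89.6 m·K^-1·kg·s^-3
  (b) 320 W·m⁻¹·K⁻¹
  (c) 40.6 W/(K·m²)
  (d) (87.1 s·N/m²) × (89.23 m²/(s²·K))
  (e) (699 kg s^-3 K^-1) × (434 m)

(c)

Reduce each to base SI dimensions:
  (a) kg·m·s⁻³·K⁻¹
  (b) W·m⁻¹·K⁻¹ = J·s⁻¹·m⁻¹·K⁻¹ = kg·m·s⁻³·K⁻¹
  (c) W·m⁻²·K⁻¹ = J·s⁻¹·m⁻²·K⁻¹ = kg·s⁻³·K⁻¹
  (d) [kg·m⁻¹·s⁻¹] · [m²·s⁻²·K⁻¹] = kg·m·s⁻³·K⁻¹
  (e) [kg·s⁻³·K⁻¹] · [m] = kg·m·s⁻³·K⁻¹
All reduce to kg·m·s⁻³·K⁻¹ except (c), which is kg·s⁻³·K⁻¹.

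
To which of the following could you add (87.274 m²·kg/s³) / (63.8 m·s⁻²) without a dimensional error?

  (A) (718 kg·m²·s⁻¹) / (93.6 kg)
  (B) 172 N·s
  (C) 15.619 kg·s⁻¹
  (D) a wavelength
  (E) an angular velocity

Reference: [kg·m²·s⁻³] / [m·s⁻²] = kg·m·s⁻¹.
Each option:
  (A) [kg·m²·s⁻¹] / [kg] = m²·s⁻¹
  (B) N·s = kg·m·s⁻²·s = kg·m·s⁻¹  ← same
  (C) kg·s⁻¹
  (D) [wavelength] = m
  (E) [angular velocity] = s⁻¹
Only (B) matches kg·m·s⁻¹.

(B)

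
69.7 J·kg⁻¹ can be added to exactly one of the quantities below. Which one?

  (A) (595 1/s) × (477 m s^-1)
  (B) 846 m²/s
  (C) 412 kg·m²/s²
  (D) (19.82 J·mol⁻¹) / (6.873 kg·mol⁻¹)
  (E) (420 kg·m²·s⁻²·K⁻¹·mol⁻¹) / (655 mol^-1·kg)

(D)

Reference: J·kg⁻¹ = N·m·kg⁻¹ = m²·s⁻².
Each option:
  (A) [s⁻¹] · [m·s⁻¹] = m·s⁻²
  (B) m²·s⁻¹
  (C) kg·m²·s⁻²
  (D) [kg·m²·s⁻²·mol⁻¹] / [kg·mol⁻¹] = m²·s⁻²  ← same
  (E) [kg·m²·s⁻²·K⁻¹·mol⁻¹] / [kg·mol⁻¹] = m²·s⁻²·K⁻¹
Only (D) matches m²·s⁻².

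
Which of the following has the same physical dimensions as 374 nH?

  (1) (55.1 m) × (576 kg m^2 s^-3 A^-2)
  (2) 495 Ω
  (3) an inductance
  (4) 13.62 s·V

Reference: H = V·s·A⁻¹ = kg·m²·s⁻²·A⁻².
Each option:
  (1) [m] · [kg·m²·s⁻³·A⁻²] = kg·m³·s⁻³·A⁻²
  (2) Ω = V·A⁻¹ = kg·m²·s⁻³·A⁻²
  (3) [inductance] = kg·m²·s⁻²·A⁻²  ← same
  (4) V·s = J·C⁻¹·s = kg·m²·s⁻²·A⁻¹
Only (3) matches kg·m²·s⁻²·A⁻².

(3)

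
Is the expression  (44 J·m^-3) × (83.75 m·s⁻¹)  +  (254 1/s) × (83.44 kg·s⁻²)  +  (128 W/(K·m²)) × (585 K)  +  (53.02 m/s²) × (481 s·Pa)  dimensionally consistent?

Reduce each to base SI dimensions:
  (44 J·m^-3) × (83.75 m·s⁻¹):  [kg·m⁻¹·s⁻²] · [m·s⁻¹] = kg·s⁻³
  (254 1/s) × (83.44 kg·s⁻²):  [s⁻¹] · [kg·s⁻²] = kg·s⁻³
  (128 W/(K·m²)) × (585 K):  [kg·s⁻³·K⁻¹] · [K] = kg·s⁻³
  (53.02 m/s²) × (481 s·Pa):  [m·s⁻²] · [kg·m⁻¹·s⁻¹] = kg·s⁻³
Every term reduces to kg·s⁻³.

Yes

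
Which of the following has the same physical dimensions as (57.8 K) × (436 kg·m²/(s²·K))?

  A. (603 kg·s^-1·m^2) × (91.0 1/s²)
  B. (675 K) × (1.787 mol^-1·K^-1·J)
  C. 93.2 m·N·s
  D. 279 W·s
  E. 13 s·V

D.

Reference: [K] · [kg·m²·s⁻²·K⁻¹] = kg·m²·s⁻².
Each option:
  A. [kg·m²·s⁻¹] · [s⁻²] = kg·m²·s⁻³
  B. [K] · [kg·m²·s⁻²·K⁻¹·mol⁻¹] = kg·m²·s⁻²·mol⁻¹
  C. N·m·s = kg·m·s⁻²·m·s = kg·m²·s⁻¹
  D. W·s = J·s⁻¹·s = kg·m²·s⁻²  ← same
  E. V·s = J·C⁻¹·s = kg·m²·s⁻²·A⁻¹
Only D. matches kg·m²·s⁻².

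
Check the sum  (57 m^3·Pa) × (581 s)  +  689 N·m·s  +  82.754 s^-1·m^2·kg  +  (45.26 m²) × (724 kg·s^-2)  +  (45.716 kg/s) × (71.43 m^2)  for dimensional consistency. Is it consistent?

Dimensions:
  (57 m^3·Pa) × (581 s):  [kg·m²·s⁻²] · [s] = kg·m²·s⁻¹
  689 N·m·s:  N·m·s = kg·m·s⁻²·m·s = kg·m²·s⁻¹
  82.754 s^-1·m^2·kg:  kg·m²·s⁻¹
  (45.26 m²) × (724 kg·s^-2):  [m²] · [kg·s⁻²] = kg·m²·s⁻²
  (45.716 kg/s) × (71.43 m^2):  [kg·s⁻¹] · [m²] = kg·m²·s⁻¹
The terms do not share a single dimension (kg·m²·s⁻² vs kg·m²·s⁻¹).

No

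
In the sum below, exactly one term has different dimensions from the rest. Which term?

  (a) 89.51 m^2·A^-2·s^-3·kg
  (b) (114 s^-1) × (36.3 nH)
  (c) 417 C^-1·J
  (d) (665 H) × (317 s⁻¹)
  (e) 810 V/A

(c)

Work out the base dimensions of each:
  (a) kg·m²·s⁻³·A⁻²
  (b) [s⁻¹] · [kg·m²·s⁻²·A⁻²] = kg·m²·s⁻³·A⁻²
  (c) J·C⁻¹ = N·m·(s·A)⁻¹ = kg·m²·s⁻³·A⁻¹
  (d) [kg·m²·s⁻²·A⁻²] · [s⁻¹] = kg·m²·s⁻³·A⁻²
  (e) V·A⁻¹ = J·C⁻¹·A⁻¹ = kg·m²·s⁻³·A⁻²
All reduce to kg·m²·s⁻³·A⁻² except (c), which is kg·m²·s⁻³·A⁻¹.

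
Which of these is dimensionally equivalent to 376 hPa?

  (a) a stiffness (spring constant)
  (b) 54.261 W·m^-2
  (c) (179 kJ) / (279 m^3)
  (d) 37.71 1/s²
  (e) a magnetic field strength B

Reference: Pa = N·m⁻² = kg·m⁻¹·s⁻².
Each option:
  (a) [stiffness (spring constant)] = kg·s⁻²
  (b) W·m⁻² = J·s⁻¹·m⁻² = kg·s⁻³
  (c) [kg·m²·s⁻²] / [m³] = kg·m⁻¹·s⁻²  ← same
  (d) s⁻²
  (e) [magnetic field strength B] = kg·s⁻²·A⁻¹
Only (c) matches kg·m⁻¹·s⁻².

(c)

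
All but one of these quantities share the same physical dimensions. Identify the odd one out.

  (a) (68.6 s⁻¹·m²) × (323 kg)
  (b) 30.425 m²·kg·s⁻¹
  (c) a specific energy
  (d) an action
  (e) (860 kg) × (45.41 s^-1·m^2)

Expand each in SI base units:
  (a) [m²·s⁻¹] · [kg] = kg·m²·s⁻¹
  (b) kg·m²·s⁻¹
  (c) [specific energy] = m²·s⁻²
  (d) [action] = kg·m²·s⁻¹
  (e) [kg] · [m²·s⁻¹] = kg·m²·s⁻¹
All reduce to kg·m²·s⁻¹ except (c), which is m²·s⁻².

(c)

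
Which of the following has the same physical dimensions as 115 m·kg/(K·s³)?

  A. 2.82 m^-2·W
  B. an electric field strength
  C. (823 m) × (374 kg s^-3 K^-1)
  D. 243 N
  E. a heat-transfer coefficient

Reference: kg·m·s⁻³·K⁻¹.
Each option:
  A. W·m⁻² = J·s⁻¹·m⁻² = kg·s⁻³
  B. [electric field strength] = kg·m·s⁻³·A⁻¹
  C. [m] · [kg·s⁻³·K⁻¹] = kg·m·s⁻³·K⁻¹  ← same
  D. N = kg·m·s⁻²
  E. [heat-transfer coefficient] = kg·s⁻³·K⁻¹
Only C. matches kg·m·s⁻³·K⁻¹.

C.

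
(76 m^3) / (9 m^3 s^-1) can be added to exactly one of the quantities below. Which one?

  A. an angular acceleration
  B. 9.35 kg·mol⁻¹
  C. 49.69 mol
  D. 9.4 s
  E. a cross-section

D.

Reference: [m³] / [m³·s⁻¹] = s.
Each option:
  A. [angular acceleration] = s⁻²
  B. kg·mol⁻¹
  C. mol
  D. s  ← same
  E. [cross-section] = m²
Only D. matches s.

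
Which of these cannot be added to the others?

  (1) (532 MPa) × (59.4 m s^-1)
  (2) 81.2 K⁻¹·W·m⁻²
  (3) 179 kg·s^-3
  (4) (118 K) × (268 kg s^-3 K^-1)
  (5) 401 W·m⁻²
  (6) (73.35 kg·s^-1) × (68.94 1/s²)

Work out the base dimensions of each:
  (1) [kg·m⁻¹·s⁻²] · [m·s⁻¹] = kg·s⁻³
  (2) W·m⁻²·K⁻¹ = J·s⁻¹·m⁻²·K⁻¹ = kg·s⁻³·K⁻¹
  (3) kg·s⁻³
  (4) [K] · [kg·s⁻³·K⁻¹] = kg·s⁻³
  (5) W·m⁻² = J·s⁻¹·m⁻² = kg·s⁻³
  (6) [kg·s⁻¹] · [s⁻²] = kg·s⁻³
All reduce to kg·s⁻³ except (2), which is kg·s⁻³·K⁻¹.

(2)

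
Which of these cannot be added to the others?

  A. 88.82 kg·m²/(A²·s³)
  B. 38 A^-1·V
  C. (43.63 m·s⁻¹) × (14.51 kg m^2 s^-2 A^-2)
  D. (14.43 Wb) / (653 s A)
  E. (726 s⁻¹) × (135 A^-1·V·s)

Expand each in SI base units:
  A. kg·m²·s⁻³·A⁻²
  B. V·A⁻¹ = J·C⁻¹·A⁻¹ = kg·m²·s⁻³·A⁻²
  C. [m·s⁻¹] · [kg·m²·s⁻²·A⁻²] = kg·m³·s⁻³·A⁻²
  D. [kg·m²·s⁻²·A⁻¹] / [s·A] = kg·m²·s⁻³·A⁻²
  E. [s⁻¹] · [kg·m²·s⁻²·A⁻²] = kg·m²·s⁻³·A⁻²
All reduce to kg·m²·s⁻³·A⁻² except C., which is kg·m³·s⁻³·A⁻².

C.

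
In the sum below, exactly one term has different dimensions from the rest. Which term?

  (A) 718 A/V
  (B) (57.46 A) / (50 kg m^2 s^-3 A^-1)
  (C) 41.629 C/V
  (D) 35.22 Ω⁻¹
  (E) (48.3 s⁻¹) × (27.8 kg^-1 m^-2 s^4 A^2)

(C)

Expand each in SI base units:
  (A) A·V⁻¹ = A·(J·C⁻¹)⁻¹ = kg⁻¹·m⁻²·s³·A²
  (B) [A] / [kg·m²·s⁻³·A⁻¹] = kg⁻¹·m⁻²·s³·A²
  (C) C·V⁻¹ = s·A·(J·C⁻¹)⁻¹ = kg⁻¹·m⁻²·s⁴·A²
  (D) Ω⁻¹ = (V·A⁻¹)⁻¹ = kg⁻¹·m⁻²·s³·A²
  (E) [s⁻¹] · [kg⁻¹·m⁻²·s⁴·A²] = kg⁻¹·m⁻²·s³·A²
All reduce to kg⁻¹·m⁻²·s³·A² except (C), which is kg⁻¹·m⁻²·s⁴·A².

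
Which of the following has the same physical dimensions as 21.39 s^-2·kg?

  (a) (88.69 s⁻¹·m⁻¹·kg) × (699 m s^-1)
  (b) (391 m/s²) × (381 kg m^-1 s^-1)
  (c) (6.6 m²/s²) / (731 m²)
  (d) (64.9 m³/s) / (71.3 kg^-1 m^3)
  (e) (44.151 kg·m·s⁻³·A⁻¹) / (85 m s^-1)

Reference: kg·s⁻².
Each option:
  (a) [kg·m⁻¹·s⁻¹] · [m·s⁻¹] = kg·s⁻²  ← same
  (b) [m·s⁻²] · [kg·m⁻¹·s⁻¹] = kg·s⁻³
  (c) [m²·s⁻²] / [m²] = s⁻²
  (d) [m³·s⁻¹] / [kg⁻¹·m³] = kg·s⁻¹
  (e) [kg·m·s⁻³·A⁻¹] / [m·s⁻¹] = kg·s⁻²·A⁻¹
Only (a) matches kg·s⁻².

(a)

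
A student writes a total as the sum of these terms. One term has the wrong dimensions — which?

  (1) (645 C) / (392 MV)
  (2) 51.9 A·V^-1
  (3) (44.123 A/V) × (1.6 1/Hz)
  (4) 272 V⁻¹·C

(2)

Expand each in SI base units:
  (1) [s·A] / [kg·m²·s⁻³·A⁻¹] = kg⁻¹·m⁻²·s⁴·A²
  (2) A·V⁻¹ = A·(J·C⁻¹)⁻¹ = kg⁻¹·m⁻²·s³·A²
  (3) [kg⁻¹·m⁻²·s³·A²] · [s] = kg⁻¹·m⁻²·s⁴·A²
  (4) C·V⁻¹ = s·A·(J·C⁻¹)⁻¹ = kg⁻¹·m⁻²·s⁴·A²
All reduce to kg⁻¹·m⁻²·s⁴·A² except (2), which is kg⁻¹·m⁻²·s³·A².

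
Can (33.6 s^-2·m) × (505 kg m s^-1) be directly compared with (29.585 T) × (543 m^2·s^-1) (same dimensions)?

No

Work out the base dimensions of each:
  (33.6 s^-2·m) × (505 kg m s^-1):  [m·s⁻²] · [kg·m·s⁻¹] = kg·m²·s⁻³
  (29.585 T) × (543 m^2·s^-1):  [kg·s⁻²·A⁻¹] · [m²·s⁻¹] = kg·m²·s⁻³·A⁻¹
kg·m²·s⁻³ ≠ kg·m²·s⁻³·A⁻¹, so they cannot be added.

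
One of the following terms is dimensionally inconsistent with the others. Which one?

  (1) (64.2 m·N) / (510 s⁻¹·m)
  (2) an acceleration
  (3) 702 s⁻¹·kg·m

Expand each in SI base units:
  (1) [kg·m²·s⁻²] / [m·s⁻¹] = kg·m·s⁻¹
  (2) [acceleration] = m·s⁻²
  (3) kg·m·s⁻¹
All reduce to kg·m·s⁻¹ except (2), which is m·s⁻².

(2)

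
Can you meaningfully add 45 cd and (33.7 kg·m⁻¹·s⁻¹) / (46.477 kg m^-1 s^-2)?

Expand each in SI base units:
  45 cd:  cd
  (33.7 kg·m⁻¹·s⁻¹) / (46.477 kg m^-1 s^-2):  [kg·m⁻¹·s⁻¹] / [kg·m⁻¹·s⁻²] = s
cd ≠ s, so they cannot be added.

No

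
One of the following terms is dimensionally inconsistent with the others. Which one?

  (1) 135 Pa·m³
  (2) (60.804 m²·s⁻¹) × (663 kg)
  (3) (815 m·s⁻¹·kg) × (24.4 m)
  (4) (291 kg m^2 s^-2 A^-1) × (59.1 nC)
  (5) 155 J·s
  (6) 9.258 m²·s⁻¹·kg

Reduce each to base SI dimensions:
  (1) Pa·m³ = N·m⁻²·m³ = kg·m²·s⁻²
  (2) [m²·s⁻¹] · [kg] = kg·m²·s⁻¹
  (3) [kg·m·s⁻¹] · [m] = kg·m²·s⁻¹
  (4) [kg·m²·s⁻²·A⁻¹] · [s·A] = kg·m²·s⁻¹
  (5) J·s = N·m·s = kg·m²·s⁻¹
  (6) kg·m²·s⁻¹
All reduce to kg·m²·s⁻¹ except (1), which is kg·m²·s⁻².

(1)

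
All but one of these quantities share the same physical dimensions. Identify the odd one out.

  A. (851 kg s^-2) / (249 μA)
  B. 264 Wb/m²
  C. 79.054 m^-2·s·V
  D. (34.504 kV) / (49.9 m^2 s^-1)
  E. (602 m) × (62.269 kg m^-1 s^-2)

Dimensions:
  A. [kg·s⁻²] / [A] = kg·s⁻²·A⁻¹
  B. Wb·m⁻² = V·s·m⁻² = kg·s⁻²·A⁻¹
  C. V·s·m⁻² = J·C⁻¹·s·m⁻² = kg·s⁻²·A⁻¹
  D. [kg·m²·s⁻³·A⁻¹] / [m²·s⁻¹] = kg·s⁻²·A⁻¹
  E. [m] · [kg·m⁻¹·s⁻²] = kg·s⁻²
All reduce to kg·s⁻²·A⁻¹ except E., which is kg·s⁻².

E.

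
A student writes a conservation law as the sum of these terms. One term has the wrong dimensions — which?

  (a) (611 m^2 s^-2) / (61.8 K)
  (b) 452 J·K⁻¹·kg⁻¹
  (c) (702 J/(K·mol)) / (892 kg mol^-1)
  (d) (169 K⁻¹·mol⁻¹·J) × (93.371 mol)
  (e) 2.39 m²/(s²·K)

(d)

Work out the base dimensions of each:
  (a) [m²·s⁻²] / [K] = m²·s⁻²·K⁻¹
  (b) J·kg⁻¹·K⁻¹ = N·m·kg⁻¹·K⁻¹ = m²·s⁻²·K⁻¹
  (c) [kg·m²·s⁻²·K⁻¹·mol⁻¹] / [kg·mol⁻¹] = m²·s⁻²·K⁻¹
  (d) [kg·m²·s⁻²·K⁻¹·mol⁻¹] · [mol] = kg·m²·s⁻²·K⁻¹
  (e) m²·s⁻²·K⁻¹
All reduce to m²·s⁻²·K⁻¹ except (d), which is kg·m²·s⁻²·K⁻¹.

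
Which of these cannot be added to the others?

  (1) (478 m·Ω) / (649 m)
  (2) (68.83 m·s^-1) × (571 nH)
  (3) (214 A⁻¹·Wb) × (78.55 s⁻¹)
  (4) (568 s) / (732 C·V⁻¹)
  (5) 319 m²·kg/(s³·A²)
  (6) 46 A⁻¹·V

(2)

Reduce each to base SI dimensions:
  (1) [kg·m³·s⁻³·A⁻²] / [m] = kg·m²·s⁻³·A⁻²
  (2) [m·s⁻¹] · [kg·m²·s⁻²·A⁻²] = kg·m³·s⁻³·A⁻²
  (3) [kg·m²·s⁻²·A⁻²] · [s⁻¹] = kg·m²·s⁻³·A⁻²
  (4) [s] / [kg⁻¹·m⁻²·s⁴·A²] = kg·m²·s⁻³·A⁻²
  (5) kg·m²·s⁻³·A⁻²
  (6) V·A⁻¹ = J·C⁻¹·A⁻¹ = kg·m²·s⁻³·A⁻²
All reduce to kg·m²·s⁻³·A⁻² except (2), which is kg·m³·s⁻³·A⁻².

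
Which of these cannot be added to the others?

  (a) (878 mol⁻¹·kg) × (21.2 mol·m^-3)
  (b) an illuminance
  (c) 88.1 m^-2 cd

(a)

In SI base units:
  (a) [kg·mol⁻¹] · [m⁻³·mol] = kg·m⁻³
  (b) [illuminance] = m⁻²·cd
  (c) m⁻²·cd
All reduce to m⁻²·cd except (a), which is kg·m⁻³.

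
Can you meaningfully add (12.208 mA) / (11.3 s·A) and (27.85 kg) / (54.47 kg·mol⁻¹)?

Reduce each to base SI dimensions:
  (12.208 mA) / (11.3 s·A):  [A] / [s·A] = s⁻¹
  (27.85 kg) / (54.47 kg·mol⁻¹):  [kg] / [kg·mol⁻¹] = mol
s⁻¹ ≠ mol, so they cannot be added.

No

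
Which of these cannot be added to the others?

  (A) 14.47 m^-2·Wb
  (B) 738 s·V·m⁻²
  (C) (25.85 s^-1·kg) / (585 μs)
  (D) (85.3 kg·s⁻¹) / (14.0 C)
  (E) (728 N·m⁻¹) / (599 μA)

(C)

Dimensions:
  (A) Wb·m⁻² = V·s·m⁻² = kg·s⁻²·A⁻¹
  (B) V·s·m⁻² = J·C⁻¹·s·m⁻² = kg·s⁻²·A⁻¹
  (C) [kg·s⁻¹] / [s] = kg·s⁻²
  (D) [kg·s⁻¹] / [s·A] = kg·s⁻²·A⁻¹
  (E) [kg·s⁻²] / [A] = kg·s⁻²·A⁻¹
All reduce to kg·s⁻²·A⁻¹ except (C), which is kg·s⁻².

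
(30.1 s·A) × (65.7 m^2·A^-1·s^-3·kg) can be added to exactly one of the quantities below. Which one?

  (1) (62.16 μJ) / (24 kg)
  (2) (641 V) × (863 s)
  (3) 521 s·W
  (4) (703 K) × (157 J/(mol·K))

(3)

Reference: [s·A] · [kg·m²·s⁻³·A⁻¹] = kg·m²·s⁻².
Each option:
  (1) [kg·m²·s⁻²] / [kg] = m²·s⁻²
  (2) [kg·m²·s⁻³·A⁻¹] · [s] = kg·m²·s⁻²·A⁻¹
  (3) W·s = J·s⁻¹·s = kg·m²·s⁻²  ← same
  (4) [K] · [kg·m²·s⁻²·K⁻¹·mol⁻¹] = kg·m²·s⁻²·mol⁻¹
Only (3) matches kg·m²·s⁻².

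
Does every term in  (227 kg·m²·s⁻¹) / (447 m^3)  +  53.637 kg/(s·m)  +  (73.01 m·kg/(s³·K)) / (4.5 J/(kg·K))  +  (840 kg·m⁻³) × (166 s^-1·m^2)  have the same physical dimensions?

Yes

Reduce each to base SI dimensions:
  (227 kg·m²·s⁻¹) / (447 m^3):  [kg·m²·s⁻¹] / [m³] = kg·m⁻¹·s⁻¹
  53.637 kg/(s·m):  kg·m⁻¹·s⁻¹
  (73.01 m·kg/(s³·K)) / (4.5 J/(kg·K)):  [kg·m·s⁻³·K⁻¹] / [m²·s⁻²·K⁻¹] = kg·m⁻¹·s⁻¹
  (840 kg·m⁻³) × (166 s^-1·m^2):  [kg·m⁻³] · [m²·s⁻¹] = kg·m⁻¹·s⁻¹
Every term reduces to kg·m⁻¹·s⁻¹.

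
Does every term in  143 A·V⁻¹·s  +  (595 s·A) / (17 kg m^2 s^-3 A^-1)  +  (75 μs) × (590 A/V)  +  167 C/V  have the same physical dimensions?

Reduce each to base SI dimensions:
  143 A·V⁻¹·s:  A·s·V⁻¹ = A·s·(J·C⁻¹)⁻¹ = kg⁻¹·m⁻²·s⁴·A²
  (595 s·A) / (17 kg m^2 s^-3 A^-1):  [s·A] / [kg·m²·s⁻³·A⁻¹] = kg⁻¹·m⁻²·s⁴·A²
  (75 μs) × (590 A/V):  [s] · [kg⁻¹·m⁻²·s³·A²] = kg⁻¹·m⁻²·s⁴·A²
  167 C/V:  C·V⁻¹ = s·A·(J·C⁻¹)⁻¹ = kg⁻¹·m⁻²·s⁴·A²
Every term reduces to kg⁻¹·m⁻²·s⁴·A².

Yes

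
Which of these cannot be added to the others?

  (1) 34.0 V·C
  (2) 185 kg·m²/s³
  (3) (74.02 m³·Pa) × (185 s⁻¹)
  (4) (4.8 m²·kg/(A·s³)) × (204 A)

Dimensions:
  (1) C·V = s·A·J·C⁻¹ = kg·m²·s⁻²
  (2) kg·m²·s⁻³
  (3) [kg·m²·s⁻²] · [s⁻¹] = kg·m²·s⁻³
  (4) [kg·m²·s⁻³·A⁻¹] · [A] = kg·m²·s⁻³
All reduce to kg·m²·s⁻³ except (1), which is kg·m²·s⁻².

(1)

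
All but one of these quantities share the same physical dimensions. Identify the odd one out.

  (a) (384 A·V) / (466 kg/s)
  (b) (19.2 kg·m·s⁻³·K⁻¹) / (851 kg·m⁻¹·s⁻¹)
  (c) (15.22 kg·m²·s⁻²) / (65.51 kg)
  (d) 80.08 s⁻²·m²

(b)

Expand each in SI base units:
  (a) [kg·m²·s⁻³] / [kg·s⁻¹] = m²·s⁻²
  (b) [kg·m·s⁻³·K⁻¹] / [kg·m⁻¹·s⁻¹] = m²·s⁻²·K⁻¹
  (c) [kg·m²·s⁻²] / [kg] = m²·s⁻²
  (d) m²·s⁻²
All reduce to m²·s⁻² except (b), which is m²·s⁻²·K⁻¹.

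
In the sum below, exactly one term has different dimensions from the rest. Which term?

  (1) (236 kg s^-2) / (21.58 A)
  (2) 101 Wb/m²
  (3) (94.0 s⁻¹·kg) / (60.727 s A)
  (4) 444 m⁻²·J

In SI base units:
  (1) [kg·s⁻²] / [A] = kg·s⁻²·A⁻¹
  (2) Wb·m⁻² = V·s·m⁻² = kg·s⁻²·A⁻¹
  (3) [kg·s⁻¹] / [s·A] = kg·s⁻²·A⁻¹
  (4) J·m⁻² = N·m·m⁻² = kg·s⁻²
All reduce to kg·s⁻²·A⁻¹ except (4), which is kg·s⁻².

(4)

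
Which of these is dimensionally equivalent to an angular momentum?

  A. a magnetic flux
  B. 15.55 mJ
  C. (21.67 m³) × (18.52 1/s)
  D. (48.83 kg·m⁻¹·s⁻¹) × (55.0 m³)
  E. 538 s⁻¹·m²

D.

Reference: [angular momentum] = kg·m²·s⁻¹.
Each option:
  A. [magnetic flux] = kg·m²·s⁻²·A⁻¹
  B. J = N·m = kg·m²·s⁻²
  C. [m³] · [s⁻¹] = m³·s⁻¹
  D. [kg·m⁻¹·s⁻¹] · [m³] = kg·m²·s⁻¹  ← same
  E. m²·s⁻¹
Only D. matches kg·m²·s⁻¹.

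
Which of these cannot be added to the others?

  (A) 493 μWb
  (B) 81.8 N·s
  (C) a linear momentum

Work out the base dimensions of each:
  (A) Wb = V·s = kg·m²·s⁻²·A⁻¹
  (B) N·s = kg·m·s⁻²·s = kg·m·s⁻¹
  (C) [linear momentum] = kg·m·s⁻¹
All reduce to kg·m·s⁻¹ except (A), which is kg·m²·s⁻²·A⁻¹.

(A)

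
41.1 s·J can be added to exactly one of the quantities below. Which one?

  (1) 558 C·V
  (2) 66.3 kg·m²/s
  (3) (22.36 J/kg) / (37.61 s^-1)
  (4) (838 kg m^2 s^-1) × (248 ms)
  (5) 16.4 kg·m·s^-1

(2)

Reference: J·s = N·m·s = kg·m²·s⁻¹.
Each option:
  (1) C·V = s·A·J·C⁻¹ = kg·m²·s⁻²
  (2) kg·m²·s⁻¹  ← same
  (3) [m²·s⁻²] / [s⁻¹] = m²·s⁻¹
  (4) [kg·m²·s⁻¹] · [s] = kg·m²
  (5) kg·m·s⁻¹
Only (2) matches kg·m²·s⁻¹.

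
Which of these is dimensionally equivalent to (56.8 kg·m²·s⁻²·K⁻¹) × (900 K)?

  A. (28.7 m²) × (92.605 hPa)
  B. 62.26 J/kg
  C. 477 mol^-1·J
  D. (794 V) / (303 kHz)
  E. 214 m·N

E.

Reference: [kg·m²·s⁻²·K⁻¹] · [K] = kg·m²·s⁻².
Each option:
  A. [m²] · [kg·m⁻¹·s⁻²] = kg·m·s⁻²
  B. J·kg⁻¹ = N·m·kg⁻¹ = m²·s⁻²
  C. J·mol⁻¹ = N·m·mol⁻¹ = kg·m²·s⁻²·mol⁻¹
  D. [kg·m²·s⁻³·A⁻¹] / [s⁻¹] = kg·m²·s⁻²·A⁻¹
  E. N·m = kg·m·s⁻²·m = kg·m²·s⁻²  ← same
Only E. matches kg·m²·s⁻².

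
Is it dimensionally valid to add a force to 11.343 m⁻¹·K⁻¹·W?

Reduce each to base SI dimensions:
  a force:  [force] = kg·m·s⁻²
  11.343 m⁻¹·K⁻¹·W:  W·m⁻¹·K⁻¹ = J·s⁻¹·m⁻¹·K⁻¹ = kg·m·s⁻³·K⁻¹
kg·m·s⁻² ≠ kg·m·s⁻³·K⁻¹, so they cannot be added.

No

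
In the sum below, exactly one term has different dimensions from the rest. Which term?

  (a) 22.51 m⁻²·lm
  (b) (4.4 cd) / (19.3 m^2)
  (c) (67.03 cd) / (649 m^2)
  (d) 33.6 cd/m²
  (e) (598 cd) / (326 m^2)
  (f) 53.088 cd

(f)

In SI base units:
  (a) lm·m⁻² = cd·m⁻² = m⁻²·cd
  (b) [cd] / [m²] = m⁻²·cd
  (c) [cd] / [m²] = m⁻²·cd
  (d) cd·m⁻² = m⁻²·cd
  (e) [cd] / [m²] = m⁻²·cd
  (f) cd
All reduce to m⁻²·cd except (f), which is cd.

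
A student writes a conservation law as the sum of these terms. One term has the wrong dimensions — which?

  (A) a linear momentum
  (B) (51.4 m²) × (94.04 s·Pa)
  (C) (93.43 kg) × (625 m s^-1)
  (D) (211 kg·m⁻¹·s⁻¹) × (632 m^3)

Work out the base dimensions of each:
  (A) [linear momentum] = kg·m·s⁻¹
  (B) [m²] · [kg·m⁻¹·s⁻¹] = kg·m·s⁻¹
  (C) [kg] · [m·s⁻¹] = kg·m·s⁻¹
  (D) [kg·m⁻¹·s⁻¹] · [m³] = kg·m²·s⁻¹
All reduce to kg·m·s⁻¹ except (D), which is kg·m²·s⁻¹.

(D)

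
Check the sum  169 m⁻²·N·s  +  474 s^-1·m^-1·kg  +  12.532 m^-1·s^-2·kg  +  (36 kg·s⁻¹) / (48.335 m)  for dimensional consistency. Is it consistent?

Dimensions:
  169 m⁻²·N·s:  N·s·m⁻² = kg·m·s⁻²·s·m⁻² = kg·m⁻¹·s⁻¹
  474 s^-1·m^-1·kg:  kg·m⁻¹·s⁻¹
  12.532 m^-1·s^-2·kg:  kg·m⁻¹·s⁻²
  (36 kg·s⁻¹) / (48.335 m):  [kg·s⁻¹] / [m] = kg·m⁻¹·s⁻¹
The terms do not share a single dimension (kg·m⁻¹·s⁻² vs kg·m⁻¹·s⁻¹).

No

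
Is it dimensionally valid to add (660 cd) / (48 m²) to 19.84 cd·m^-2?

Yes

Expand each in SI base units:
  (660 cd) / (48 m²):  [cd] / [m²] = m⁻²·cd
  19.84 cd·m^-2:  cd·m⁻² = m⁻²·cd
Both are m⁻²·cd, so they have the same dimensions and can be added.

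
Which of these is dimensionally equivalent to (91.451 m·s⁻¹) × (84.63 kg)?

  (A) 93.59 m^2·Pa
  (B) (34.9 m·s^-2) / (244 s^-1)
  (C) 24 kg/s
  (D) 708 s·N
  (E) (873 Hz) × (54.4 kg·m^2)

(D)

Reference: [m·s⁻¹] · [kg] = kg·m·s⁻¹.
Each option:
  (A) Pa·m² = N·m⁻²·m² = kg·m·s⁻²
  (B) [m·s⁻²] / [s⁻¹] = m·s⁻¹
  (C) kg·s⁻¹
  (D) N·s = kg·m·s⁻²·s = kg·m·s⁻¹  ← same
  (E) [s⁻¹] · [kg·m²] = kg·m²·s⁻¹
Only (D) matches kg·m·s⁻¹.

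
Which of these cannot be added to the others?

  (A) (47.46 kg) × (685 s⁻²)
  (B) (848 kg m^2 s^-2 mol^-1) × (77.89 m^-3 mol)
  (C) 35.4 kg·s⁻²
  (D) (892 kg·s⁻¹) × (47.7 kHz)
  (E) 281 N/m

Reduce each to base SI dimensions:
  (A) [kg] · [s⁻²] = kg·s⁻²
  (B) [kg·m²·s⁻²·mol⁻¹] · [m⁻³·mol] = kg·m⁻¹·s⁻²
  (C) kg·s⁻²
  (D) [kg·s⁻¹] · [s⁻¹] = kg·s⁻²
  (E) N·m⁻¹ = kg·m·s⁻²·m⁻¹ = kg·s⁻²
All reduce to kg·s⁻² except (B), which is kg·m⁻¹·s⁻².

(B)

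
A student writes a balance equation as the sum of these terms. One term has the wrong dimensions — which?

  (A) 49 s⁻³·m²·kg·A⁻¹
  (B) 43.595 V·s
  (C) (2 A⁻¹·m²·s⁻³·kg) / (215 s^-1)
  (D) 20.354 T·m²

In SI base units:
  (A) kg·m²·s⁻³·A⁻¹
  (B) V·s = J·C⁻¹·s = kg·m²·s⁻²·A⁻¹
  (C) [kg·m²·s⁻³·A⁻¹] / [s⁻¹] = kg·m²·s⁻²·A⁻¹
  (D) T·m² = Wb·m⁻²·m² = kg·m²·s⁻²·A⁻¹
All reduce to kg·m²·s⁻²·A⁻¹ except (A), which is kg·m²·s⁻³·A⁻¹.

(A)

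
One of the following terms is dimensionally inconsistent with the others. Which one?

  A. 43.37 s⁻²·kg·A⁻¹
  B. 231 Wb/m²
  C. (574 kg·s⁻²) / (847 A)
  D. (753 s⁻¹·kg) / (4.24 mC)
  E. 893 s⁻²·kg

E.

Work out the base dimensions of each:
  A. kg·s⁻²·A⁻¹
  B. Wb·m⁻² = V·s·m⁻² = kg·s⁻²·A⁻¹
  C. [kg·s⁻²] / [A] = kg·s⁻²·A⁻¹
  D. [kg·s⁻¹] / [s·A] = kg·s⁻²·A⁻¹
  E. kg·s⁻²
All reduce to kg·s⁻²·A⁻¹ except E., which is kg·s⁻².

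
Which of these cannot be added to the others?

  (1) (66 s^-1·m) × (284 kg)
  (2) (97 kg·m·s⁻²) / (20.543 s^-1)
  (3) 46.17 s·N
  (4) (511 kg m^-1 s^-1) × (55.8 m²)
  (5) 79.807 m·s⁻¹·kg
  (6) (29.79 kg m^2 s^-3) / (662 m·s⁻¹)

Work out the base dimensions of each:
  (1) [m·s⁻¹] · [kg] = kg·m·s⁻¹
  (2) [kg·m·s⁻²] / [s⁻¹] = kg·m·s⁻¹
  (3) N·s = kg·m·s⁻²·s = kg·m·s⁻¹
  (4) [kg·m⁻¹·s⁻¹] · [m²] = kg·m·s⁻¹
  (5) kg·m·s⁻¹
  (6) [kg·m²·s⁻³] / [m·s⁻¹] = kg·m·s⁻²
All reduce to kg·m·s⁻¹ except (6), which is kg·m·s⁻².

(6)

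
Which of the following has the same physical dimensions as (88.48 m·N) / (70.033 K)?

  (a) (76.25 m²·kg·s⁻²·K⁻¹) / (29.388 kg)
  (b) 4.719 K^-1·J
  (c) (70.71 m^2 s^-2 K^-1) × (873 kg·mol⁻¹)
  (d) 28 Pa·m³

Reference: [kg·m²·s⁻²] / [K] = kg·m²·s⁻²·K⁻¹.
Each option:
  (a) [kg·m²·s⁻²·K⁻¹] / [kg] = m²·s⁻²·K⁻¹
  (b) J·K⁻¹ = N·m·K⁻¹ = kg·m²·s⁻²·K⁻¹  ← same
  (c) [m²·s⁻²·K⁻¹] · [kg·mol⁻¹] = kg·m²·s⁻²·K⁻¹·mol⁻¹
  (d) Pa·m³ = N·m⁻²·m³ = kg·m²·s⁻²
Only (b) matches kg·m²·s⁻²·K⁻¹.

(b)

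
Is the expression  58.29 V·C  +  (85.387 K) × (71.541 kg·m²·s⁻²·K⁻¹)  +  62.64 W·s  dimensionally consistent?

Yes

Dimensions:
  58.29 V·C:  C·V = s·A·J·C⁻¹ = kg·m²·s⁻²
  (85.387 K) × (71.541 kg·m²·s⁻²·K⁻¹):  [K] · [kg·m²·s⁻²·K⁻¹] = kg·m²·s⁻²
  62.64 W·s:  W·s = J·s⁻¹·s = kg·m²·s⁻²
Every term reduces to kg·m²·s⁻².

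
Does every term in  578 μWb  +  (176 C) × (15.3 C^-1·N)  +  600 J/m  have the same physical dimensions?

No

Work out the base dimensions of each:
  578 μWb:  Wb = V·s = kg·m²·s⁻²·A⁻¹
  (176 C) × (15.3 C^-1·N):  [s·A] · [kg·m·s⁻³·A⁻¹] = kg·m·s⁻²
  600 J/m:  J·m⁻¹ = N·m·m⁻¹ = kg·m·s⁻²
The terms do not share a single dimension (kg·m²·s⁻²·A⁻¹ vs kg·m·s⁻²).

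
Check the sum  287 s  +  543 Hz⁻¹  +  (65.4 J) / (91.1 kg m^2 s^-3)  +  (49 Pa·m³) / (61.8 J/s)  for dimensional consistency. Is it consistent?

Dimensions:
  287 s:  s
  543 Hz⁻¹:  Hz⁻¹ = (s⁻¹)⁻¹ = s
  (65.4 J) / (91.1 kg m^2 s^-3):  [kg·m²·s⁻²] / [kg·m²·s⁻³] = s
  (49 Pa·m³) / (61.8 J/s):  [kg·m²·s⁻²] / [kg·m²·s⁻³] = s
Every term reduces to s.

Yes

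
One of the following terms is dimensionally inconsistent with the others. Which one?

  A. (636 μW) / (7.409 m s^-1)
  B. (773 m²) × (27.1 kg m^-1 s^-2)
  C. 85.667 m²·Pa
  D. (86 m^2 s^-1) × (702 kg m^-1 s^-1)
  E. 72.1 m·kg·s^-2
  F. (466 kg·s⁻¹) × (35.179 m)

Expand each in SI base units:
  A. [kg·m²·s⁻³] / [m·s⁻¹] = kg·m·s⁻²
  B. [m²] · [kg·m⁻¹·s⁻²] = kg·m·s⁻²
  C. Pa·m² = N·m⁻²·m² = kg·m·s⁻²
  D. [m²·s⁻¹] · [kg·m⁻¹·s⁻¹] = kg·m·s⁻²
  E. kg·m·s⁻²
  F. [kg·s⁻¹] · [m] = kg·m·s⁻¹
All reduce to kg·m·s⁻² except F., which is kg·m·s⁻¹.

F.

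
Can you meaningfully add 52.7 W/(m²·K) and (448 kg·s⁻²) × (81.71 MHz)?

No

Reduce each to base SI dimensions:
  52.7 W/(m²·K):  W·m⁻²·K⁻¹ = J·s⁻¹·m⁻²·K⁻¹ = kg·s⁻³·K⁻¹
  (448 kg·s⁻²) × (81.71 MHz):  [kg·s⁻²] · [s⁻¹] = kg·s⁻³
kg·s⁻³·K⁻¹ ≠ kg·s⁻³, so they cannot be added.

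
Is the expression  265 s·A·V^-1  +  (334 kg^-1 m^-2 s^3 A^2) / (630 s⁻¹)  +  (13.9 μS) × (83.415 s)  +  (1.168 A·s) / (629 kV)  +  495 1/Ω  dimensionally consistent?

No

Work out the base dimensions of each:
  265 s·A·V^-1:  A·s·V⁻¹ = A·s·(J·C⁻¹)⁻¹ = kg⁻¹·m⁻²·s⁴·A²
  (334 kg^-1 m^-2 s^3 A^2) / (630 s⁻¹):  [kg⁻¹·m⁻²·s³·A²] / [s⁻¹] = kg⁻¹·m⁻²·s⁴·A²
  (13.9 μS) × (83.415 s):  [kg⁻¹·m⁻²·s³·A²] · [s] = kg⁻¹·m⁻²·s⁴·A²
  (1.168 A·s) / (629 kV):  [s·A] / [kg·m²·s⁻³·A⁻¹] = kg⁻¹·m⁻²·s⁴·A²
  495 1/Ω:  Ω⁻¹ = (V·A⁻¹)⁻¹ = kg⁻¹·m⁻²·s³·A²
The terms do not share a single dimension (kg⁻¹·m⁻²·s³·A² vs kg⁻¹·m⁻²·s⁴·A²).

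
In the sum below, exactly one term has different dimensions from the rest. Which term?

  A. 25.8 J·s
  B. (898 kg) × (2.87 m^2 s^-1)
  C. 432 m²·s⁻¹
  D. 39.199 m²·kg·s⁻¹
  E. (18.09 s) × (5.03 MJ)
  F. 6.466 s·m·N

Reduce each to base SI dimensions:
  A. J·s = N·m·s = kg·m²·s⁻¹
  B. [kg] · [m²·s⁻¹] = kg·m²·s⁻¹
  C. m²·s⁻¹
  D. kg·m²·s⁻¹
  E. [s] · [kg·m²·s⁻²] = kg·m²·s⁻¹
  F. N·m·s = kg·m·s⁻²·m·s = kg·m²·s⁻¹
All reduce to kg·m²·s⁻¹ except C., which is m²·s⁻¹.

C.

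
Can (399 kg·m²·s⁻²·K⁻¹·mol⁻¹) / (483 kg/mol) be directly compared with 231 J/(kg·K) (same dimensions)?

Work out the base dimensions of each:
  (399 kg·m²·s⁻²·K⁻¹·mol⁻¹) / (483 kg/mol):  [kg·m²·s⁻²·K⁻¹·mol⁻¹] / [kg·mol⁻¹] = m²·s⁻²·K⁻¹
  231 J/(kg·K):  J·kg⁻¹·K⁻¹ = N·m·kg⁻¹·K⁻¹ = m²·s⁻²·K⁻¹
Both are m²·s⁻²·K⁻¹, so they have the same dimensions and can be added.

Yes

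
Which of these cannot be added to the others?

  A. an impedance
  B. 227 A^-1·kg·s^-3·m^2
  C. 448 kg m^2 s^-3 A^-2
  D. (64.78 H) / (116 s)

B.

Reduce each to base SI dimensions:
  A. [impedance] = kg·m²·s⁻³·A⁻²
  B. kg·m²·s⁻³·A⁻¹
  C. kg·m²·s⁻³·A⁻²
  D. [kg·m²·s⁻²·A⁻²] / [s] = kg·m²·s⁻³·A⁻²
All reduce to kg·m²·s⁻³·A⁻² except B., which is kg·m²·s⁻³·A⁻¹.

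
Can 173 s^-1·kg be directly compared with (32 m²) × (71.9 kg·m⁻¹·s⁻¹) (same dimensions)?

No

Dimensions:
  173 s^-1·kg:  kg·s⁻¹
  (32 m²) × (71.9 kg·m⁻¹·s⁻¹):  [m²] · [kg·m⁻¹·s⁻¹] = kg·m·s⁻¹
kg·s⁻¹ ≠ kg·m·s⁻¹, so they cannot be added.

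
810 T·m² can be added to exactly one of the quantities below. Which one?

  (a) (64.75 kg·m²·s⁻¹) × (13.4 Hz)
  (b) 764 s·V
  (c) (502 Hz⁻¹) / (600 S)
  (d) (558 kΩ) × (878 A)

(b)

Reference: T·m² = Wb·m⁻²·m² = kg·m²·s⁻²·A⁻¹.
Each option:
  (a) [kg·m²·s⁻¹] · [s⁻¹] = kg·m²·s⁻²
  (b) V·s = J·C⁻¹·s = kg·m²·s⁻²·A⁻¹  ← same
  (c) [s] / [kg⁻¹·m⁻²·s³·A²] = kg·m²·s⁻²·A⁻²
  (d) [kg·m²·s⁻³·A⁻²] · [A] = kg·m²·s⁻³·A⁻¹
Only (b) matches kg·m²·s⁻²·A⁻¹.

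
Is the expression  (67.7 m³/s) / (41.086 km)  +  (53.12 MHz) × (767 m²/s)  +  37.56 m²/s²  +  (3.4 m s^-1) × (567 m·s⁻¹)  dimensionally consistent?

No

Work out the base dimensions of each:
  (67.7 m³/s) / (41.086 km):  [m³·s⁻¹] / [m] = m²·s⁻¹
  (53.12 MHz) × (767 m²/s):  [s⁻¹] · [m²·s⁻¹] = m²·s⁻²
  37.56 m²/s²:  m²·s⁻²
  (3.4 m s^-1) × (567 m·s⁻¹):  [m·s⁻¹] · [m·s⁻¹] = m²·s⁻²
The terms do not share a single dimension (m²·s⁻² vs m²·s⁻¹).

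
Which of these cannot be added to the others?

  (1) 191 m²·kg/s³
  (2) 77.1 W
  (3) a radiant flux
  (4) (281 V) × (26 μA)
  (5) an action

Work out the base dimensions of each:
  (1) kg·m²·s⁻³
  (2) W = J·s⁻¹ = kg·m²·s⁻³
  (3) [radiant flux] = kg·m²·s⁻³
  (4) [kg·m²·s⁻³·A⁻¹] · [A] = kg·m²·s⁻³
  (5) [action] = kg·m²·s⁻¹
All reduce to kg·m²·s⁻³ except (5), which is kg·m²·s⁻¹.

(5)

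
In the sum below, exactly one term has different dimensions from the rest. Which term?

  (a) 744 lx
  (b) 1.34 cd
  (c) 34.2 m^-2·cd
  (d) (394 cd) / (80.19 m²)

In SI base units:
  (a) lx = lm·m⁻² = m⁻²·cd
  (b) cd
  (c) cd·m⁻² = m⁻²·cd
  (d) [cd] / [m²] = m⁻²·cd
All reduce to m⁻²·cd except (b), which is cd.

(b)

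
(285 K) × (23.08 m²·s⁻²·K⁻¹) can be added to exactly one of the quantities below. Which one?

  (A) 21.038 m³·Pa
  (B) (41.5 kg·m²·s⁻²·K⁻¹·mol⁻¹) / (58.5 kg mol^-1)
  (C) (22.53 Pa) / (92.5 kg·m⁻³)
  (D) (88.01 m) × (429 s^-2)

Reference: [K] · [m²·s⁻²·K⁻¹] = m²·s⁻².
Each option:
  (A) Pa·m³ = N·m⁻²·m³ = kg·m²·s⁻²
  (B) [kg·m²·s⁻²·K⁻¹·mol⁻¹] / [kg·mol⁻¹] = m²·s⁻²·K⁻¹
  (C) [kg·m⁻¹·s⁻²] / [kg·m⁻³] = m²·s⁻²  ← same
  (D) [m] · [s⁻²] = m·s⁻²
Only (C) matches m²·s⁻².

(C)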